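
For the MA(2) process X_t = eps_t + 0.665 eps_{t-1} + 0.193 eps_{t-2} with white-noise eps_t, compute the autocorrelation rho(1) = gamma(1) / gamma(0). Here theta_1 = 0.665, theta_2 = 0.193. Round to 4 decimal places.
\rho(1) = 0.5362

For an MA(q) process with theta_0 = 1, the autocovariance is
  gamma(k) = sigma^2 * sum_{i=0..q-k} theta_i * theta_{i+k},
and rho(k) = gamma(k) / gamma(0). Sigma^2 cancels.
  numerator   = (1)*(0.665) + (0.665)*(0.193) = 0.793345.
  denominator = (1)^2 + (0.665)^2 + (0.193)^2 = 1.479474.
  rho(1) = 0.793345 / 1.479474 = 0.5362.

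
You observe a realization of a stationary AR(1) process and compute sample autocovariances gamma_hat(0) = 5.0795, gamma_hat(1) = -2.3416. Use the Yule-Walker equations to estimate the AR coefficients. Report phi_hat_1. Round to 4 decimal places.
\hat\phi_{1} = -0.4610

The Yule-Walker equations for an AR(p) process read, in matrix form,
  Gamma_p phi = r_p,   with   (Gamma_p)_{ij} = gamma(|i - j|),
                       (r_p)_i = gamma(i),   i,j = 1..p.
Substitute the sample gammas (Toeplitz matrix and right-hand side of size 1):
  Gamma_p = [[5.0795]]
  r_p     = [-2.3416]
With p = 1 this is the single equation gamma(0) phi_1 = gamma(1):
  phi_hat_1 = gamma(1) / gamma(0) = -2.3416 / 5.0795 = -0.4610.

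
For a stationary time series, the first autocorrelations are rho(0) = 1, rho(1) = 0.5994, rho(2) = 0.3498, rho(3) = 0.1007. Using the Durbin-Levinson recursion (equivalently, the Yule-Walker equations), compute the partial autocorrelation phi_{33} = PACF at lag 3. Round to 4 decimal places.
\phi_{33} = -0.1611

The PACF at lag k is phi_{kk}, the last component of the solution
to the Yule-Walker system G_k phi = r_k where
  (G_k)_{ij} = rho(|i - j|), (r_k)_i = rho(i), i,j = 1..k.
Equivalently, Durbin-Levinson gives phi_{kk} iteratively:
  phi_{11} = rho(1)
  phi_{kk} = [rho(k) - sum_{j=1..k-1} phi_{k-1,j} rho(k-j)]
            / [1 - sum_{j=1..k-1} phi_{k-1,j} rho(j)],
  phi_{k,j} = phi_{k-1,j} - phi_{kk} phi_{k-1,k-j},  j = 1..k-1.
Step k = 1:
  phi_11 = rho(1) = 0.5994.
Step k = 2:
  phi_22 = [rho(2) - phi_11 rho(1)] / [1 - phi_11 rho(1)] = [0.3498 - (0.5994)(0.5994)] / [1 - (0.5994)(0.5994)]
         = -0.00948036 / 0.64071964 = -0.014796.
  Update: phi_21 = phi_11 - phi_22 phi_11 = 0.5994 - (-0.014796)(0.5994) = 0.608269.
Step k = 3:
  phi_33 = [rho(3) - phi_21 rho(2) - phi_22 rho(1)] / [1 - phi_21 rho(1) - phi_22 rho(2)]
    numerator   = 0.1007 - (0.608269)(0.3498) - (-0.014796)(0.5994) = -0.10320351
    denominator = 1 - (0.608269)(0.5994) - (-0.014796)(0.3498) = 0.64057936
  phi_33 = -0.10320351 / 0.64057936 = -0.1611.
Therefore phi_{33} = -0.1611.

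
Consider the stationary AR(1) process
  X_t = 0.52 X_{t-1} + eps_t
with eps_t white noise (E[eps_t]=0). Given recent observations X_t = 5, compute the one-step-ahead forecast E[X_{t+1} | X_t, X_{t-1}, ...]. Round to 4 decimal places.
E[X_{t+1} \mid \mathcal F_t] = 2.6000

For an AR(p) model X_t = c + sum_i phi_i X_{t-i} + eps_t, the
one-step-ahead conditional mean is
  E[X_{t+1} | X_t, ...] = c + sum_i phi_i X_{t+1-i}.
Substitute known values:
  E[X_{t+1} | ...] = (0.52) * (5)
                   = 2.6000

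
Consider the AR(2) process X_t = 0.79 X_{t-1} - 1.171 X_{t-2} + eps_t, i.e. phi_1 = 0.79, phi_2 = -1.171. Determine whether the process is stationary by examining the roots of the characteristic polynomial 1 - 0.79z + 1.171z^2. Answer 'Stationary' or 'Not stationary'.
\text{Not stationary}

The AR(p) characteristic polynomial is P(z) = 1 - 0.79z + 1.171z^2.
Stationarity requires all roots to lie outside the unit circle, i.e. |z| > 1 for every root.
Set 1 + (-0.79) z + (1.171) z^2 = 0, i.e. a z^2 + b z + c = 0 with a = 1.171, b = -0.79, c = 1.
Discriminant D = b^2 - 4ac = (-0.79)^2 - 4*(1.171)*1 = 0.6241 - (4.684) = -4.0599.
D < 0, so the roots are the complex-conjugate pair z = (-b +/- i sqrt(-D)) / (2a) = 0.3373 +/- 0.8603i.
For a conjugate pair |z|^2 = z * conj(z) = (product of roots) = c/a = 1/(1.171) = 0.853971, so |z| = sqrt(0.853971) = 0.9241 for both roots.
Moduli of all roots: 0.9241, 0.9241.
All moduli strictly greater than 1? No.
Verdict: Not stationary.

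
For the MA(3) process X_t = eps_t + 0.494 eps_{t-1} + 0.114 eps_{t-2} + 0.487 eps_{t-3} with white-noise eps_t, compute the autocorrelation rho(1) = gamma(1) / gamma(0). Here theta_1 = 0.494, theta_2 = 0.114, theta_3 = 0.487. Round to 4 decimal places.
\rho(1) = 0.4055

For an MA(q) process with theta_0 = 1, the autocovariance is
  gamma(k) = sigma^2 * sum_{i=0..q-k} theta_i * theta_{i+k},
and rho(k) = gamma(k) / gamma(0). Sigma^2 cancels.
  numerator   = (1)*(0.494) + (0.494)*(0.114) + (0.114)*(0.487) = 0.605834.
  denominator = (1)^2 + (0.494)^2 + (0.114)^2 + (0.487)^2 = 1.494201.
  rho(1) = 0.605834 / 1.494201 = 0.4055.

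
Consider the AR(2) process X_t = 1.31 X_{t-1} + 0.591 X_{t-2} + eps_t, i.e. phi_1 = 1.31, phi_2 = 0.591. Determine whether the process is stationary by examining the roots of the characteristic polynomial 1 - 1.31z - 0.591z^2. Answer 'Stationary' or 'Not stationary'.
\text{Not stationary}

The AR(p) characteristic polynomial is P(z) = 1 - 1.31z - 0.591z^2.
Stationarity requires all roots to lie outside the unit circle, i.e. |z| > 1 for every root.
Set 1 + (-1.31) z + (-0.591) z^2 = 0, i.e. a z^2 + b z + c = 0 with a = -0.591, b = -1.31, c = 1.
Discriminant D = b^2 - 4ac = (-1.31)^2 - 4*(-0.591)*1 = 1.7161 - (-2.364) = 4.0801.
D >= 0, so the roots are real: z = (-b +/- sqrt(D)) / (2a) = (1.31 +/- 2.019926) / (-1.182).
  z_1 = (1.31 + 2.019926) / (-1.182) = -2.8172,   |z_1| = 2.8172.
  z_2 = (1.31 - 2.019926) / (-1.182) = 0.6006,   |z_2| = 0.6006.
Moduli of all roots: 2.8172, 0.6006.
All moduli strictly greater than 1? No.
Verdict: Not stationary.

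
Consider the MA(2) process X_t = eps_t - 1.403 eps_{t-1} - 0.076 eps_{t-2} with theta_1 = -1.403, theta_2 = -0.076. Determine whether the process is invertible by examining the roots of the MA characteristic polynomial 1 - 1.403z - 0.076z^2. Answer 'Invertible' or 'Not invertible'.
\text{Not invertible}

The MA(q) characteristic polynomial is P(z) = 1 - 1.403z - 0.076z^2.
Invertibility requires all roots to lie outside the unit circle, i.e. |z| > 1 for every root.
Set 1 + (-1.403) z + (-0.076) z^2 = 0, i.e. a z^2 + b z + c = 0 with a = -0.076, b = -1.403, c = 1.
Discriminant D = b^2 - 4ac = (-1.403)^2 - 4*(-0.076)*1 = 1.968409 - (-0.304) = 2.272409.
D >= 0, so the roots are real: z = (-b +/- sqrt(D)) / (2a) = (1.403 +/- 1.507451) / (-0.152).
  z_1 = (1.403 + 1.507451) / (-0.152) = -19.1477,   |z_1| = 19.1477.
  z_2 = (1.403 - 1.507451) / (-0.152) = 0.6872,   |z_2| = 0.6872.
Moduli of all roots: 19.1477, 0.6872.
All moduli strictly greater than 1? No.
Verdict: Not invertible.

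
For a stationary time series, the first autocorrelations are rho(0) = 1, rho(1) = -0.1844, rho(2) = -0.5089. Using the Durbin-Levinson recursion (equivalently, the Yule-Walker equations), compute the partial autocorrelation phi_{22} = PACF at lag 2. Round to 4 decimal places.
\phi_{22} = -0.5620

The PACF at lag k is phi_{kk}, the last component of the solution
to the Yule-Walker system G_k phi = r_k where
  (G_k)_{ij} = rho(|i - j|), (r_k)_i = rho(i), i,j = 1..k.
Equivalently, Durbin-Levinson gives phi_{kk} iteratively:
  phi_{11} = rho(1)
  phi_{kk} = [rho(k) - sum_{j=1..k-1} phi_{k-1,j} rho(k-j)]
            / [1 - sum_{j=1..k-1} phi_{k-1,j} rho(j)],
  phi_{k,j} = phi_{k-1,j} - phi_{kk} phi_{k-1,k-j},  j = 1..k-1.
Step k = 1:
  phi_11 = rho(1) = -0.1844.
Step k = 2:
  phi_22 = [rho(2) - phi_11 rho(1)] / [1 - phi_11 rho(1)] = [-0.5089 - (-0.1844)(-0.1844)] / [1 - (-0.1844)(-0.1844)]
         = -0.54290336 / 0.96599664 = -0.562.
Therefore phi_{22} = -0.5620.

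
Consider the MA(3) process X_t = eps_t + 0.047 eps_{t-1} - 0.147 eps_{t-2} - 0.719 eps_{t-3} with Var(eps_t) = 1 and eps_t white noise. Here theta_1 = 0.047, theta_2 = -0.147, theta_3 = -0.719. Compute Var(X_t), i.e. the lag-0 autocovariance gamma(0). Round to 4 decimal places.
\gamma(0) = 1.5408

For an MA(q) process X_t = eps_t + sum_i theta_i eps_{t-i} with
Var(eps_t) = sigma^2, the variance is
  gamma(0) = sigma^2 * (1 + sum_i theta_i^2).
  sum_i theta_i^2 = (0.047)^2 + (-0.147)^2 + (-0.719)^2 = 0.002209 + 0.021609 + 0.516961 = 0.540779.
  gamma(0) = 1 * (1 + 0.540779) = 1 * 1.540779 = 1.540779, which rounds to 1.5408.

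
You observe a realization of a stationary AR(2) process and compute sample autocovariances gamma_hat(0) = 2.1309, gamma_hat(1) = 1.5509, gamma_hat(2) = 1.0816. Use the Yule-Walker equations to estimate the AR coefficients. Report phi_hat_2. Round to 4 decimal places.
\hat\phi_{2} = -0.0471

The Yule-Walker equations for an AR(p) process read, in matrix form,
  Gamma_p phi = r_p,   with   (Gamma_p)_{ij} = gamma(|i - j|),
                       (r_p)_i = gamma(i),   i,j = 1..p.
Substitute the sample gammas (Toeplitz matrix and right-hand side of size 2):
  Gamma_p = [[2.1309, 1.5509], [1.5509, 2.1309]]
  r_p     = [1.5509, 1.0816]
Written out:
  2.1309 phi_1 + 1.5509 phi_2 = 1.5509
  1.5509 phi_1 + 2.1309 phi_2 = 1.0816
Solve by Cramer's rule:
  det = gamma(0)^2 - gamma(1)^2 = (2.1309)^2 - (1.5509)^2 = 4.54073481 - 2.40529081 = 2.135444
  phi_hat_1 = [gamma(1) gamma(0) - gamma(1) gamma(2)] / det = [(1.5509)(2.1309) - (1.5509)(1.0816)] / 2.135444 = 1.62735937 / 2.135444 = 0.7621
  phi_hat_2 = [gamma(0) gamma(2) - gamma(1)^2] / det = [(2.1309)(1.0816) - (1.5509)^2] / 2.135444 = -0.10050937 / 2.135444 = -0.0471
So phi_hat = [0.7621, -0.0471].
Therefore phi_hat_2 = -0.0471.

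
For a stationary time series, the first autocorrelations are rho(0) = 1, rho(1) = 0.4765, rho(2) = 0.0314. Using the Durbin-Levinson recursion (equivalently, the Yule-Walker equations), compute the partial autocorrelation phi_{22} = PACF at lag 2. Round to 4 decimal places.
\phi_{22} = -0.2531

The PACF at lag k is phi_{kk}, the last component of the solution
to the Yule-Walker system G_k phi = r_k where
  (G_k)_{ij} = rho(|i - j|), (r_k)_i = rho(i), i,j = 1..k.
Equivalently, Durbin-Levinson gives phi_{kk} iteratively:
  phi_{11} = rho(1)
  phi_{kk} = [rho(k) - sum_{j=1..k-1} phi_{k-1,j} rho(k-j)]
            / [1 - sum_{j=1..k-1} phi_{k-1,j} rho(j)],
  phi_{k,j} = phi_{k-1,j} - phi_{kk} phi_{k-1,k-j},  j = 1..k-1.
Step k = 1:
  phi_11 = rho(1) = 0.4765.
Step k = 2:
  phi_22 = [rho(2) - phi_11 rho(1)] / [1 - phi_11 rho(1)] = [0.0314 - (0.4765)(0.4765)] / [1 - (0.4765)(0.4765)]
         = -0.19565225 / 0.77294775 = -0.2531.
Therefore phi_{22} = -0.2531.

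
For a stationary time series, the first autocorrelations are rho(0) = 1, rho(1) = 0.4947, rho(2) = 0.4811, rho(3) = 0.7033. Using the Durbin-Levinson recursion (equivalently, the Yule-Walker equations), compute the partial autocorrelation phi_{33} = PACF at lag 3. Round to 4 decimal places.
\phi_{33} = 0.5650

The PACF at lag k is phi_{kk}, the last component of the solution
to the Yule-Walker system G_k phi = r_k where
  (G_k)_{ij} = rho(|i - j|), (r_k)_i = rho(i), i,j = 1..k.
Equivalently, Durbin-Levinson gives phi_{kk} iteratively:
  phi_{11} = rho(1)
  phi_{kk} = [rho(k) - sum_{j=1..k-1} phi_{k-1,j} rho(k-j)]
            / [1 - sum_{j=1..k-1} phi_{k-1,j} rho(j)],
  phi_{k,j} = phi_{k-1,j} - phi_{kk} phi_{k-1,k-j},  j = 1..k-1.
Step k = 1:
  phi_11 = rho(1) = 0.4947.
Step k = 2:
  phi_22 = [rho(2) - phi_11 rho(1)] / [1 - phi_11 rho(1)] = [0.4811 - (0.4947)(0.4947)] / [1 - (0.4947)(0.4947)]
         = 0.23637191 / 0.75527191 = 0.312963.
  Update: phi_21 = phi_11 - phi_22 phi_11 = 0.4947 - (0.312963)(0.4947) = 0.339877.
Step k = 3:
  phi_33 = [rho(3) - phi_21 rho(2) - phi_22 rho(1)] / [1 - phi_21 rho(1) - phi_22 rho(2)]
    numerator   = 0.7033 - (0.339877)(0.4811) - (0.312963)(0.4947) = 0.38496237
    denominator = 1 - (0.339877)(0.4947) - (0.312963)(0.4811) = 0.68129633
  phi_33 = 0.38496237 / 0.68129633 = 0.565.
Therefore phi_{33} = 0.5650.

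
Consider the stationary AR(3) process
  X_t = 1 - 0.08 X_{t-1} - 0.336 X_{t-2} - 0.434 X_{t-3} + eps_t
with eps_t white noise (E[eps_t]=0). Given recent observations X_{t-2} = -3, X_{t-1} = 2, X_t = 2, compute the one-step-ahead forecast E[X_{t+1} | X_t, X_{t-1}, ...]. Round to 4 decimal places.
E[X_{t+1} \mid \mathcal F_t] = 1.4700

For an AR(p) model X_t = c + sum_i phi_i X_{t-i} + eps_t, the
one-step-ahead conditional mean is
  E[X_{t+1} | X_t, ...] = c + sum_i phi_i X_{t+1-i}.
Substitute known values:
  E[X_{t+1} | ...] = 1 + (-0.08) * (2) + (-0.336) * (2) + (-0.434) * (-3)
                   = 1.4700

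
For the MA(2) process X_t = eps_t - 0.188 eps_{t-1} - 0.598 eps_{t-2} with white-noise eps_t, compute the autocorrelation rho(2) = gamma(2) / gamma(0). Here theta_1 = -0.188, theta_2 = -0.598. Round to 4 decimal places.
\rho(2) = -0.4293

For an MA(q) process with theta_0 = 1, the autocovariance is
  gamma(k) = sigma^2 * sum_{i=0..q-k} theta_i * theta_{i+k},
and rho(k) = gamma(k) / gamma(0). Sigma^2 cancels.
  numerator   = (1)*(-0.598) = -0.598.
  denominator = (1)^2 + (-0.188)^2 + (-0.598)^2 = 1.392948.
  rho(2) = -0.598 / 1.392948 = -0.4293.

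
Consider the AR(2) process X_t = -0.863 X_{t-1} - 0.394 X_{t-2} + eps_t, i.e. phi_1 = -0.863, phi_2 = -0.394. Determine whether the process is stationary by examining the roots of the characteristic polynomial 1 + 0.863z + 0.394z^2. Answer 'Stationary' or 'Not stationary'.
\text{Stationary}

The AR(p) characteristic polynomial is P(z) = 1 + 0.863z + 0.394z^2.
Stationarity requires all roots to lie outside the unit circle, i.e. |z| > 1 for every root.
Set 1 + (0.863) z + (0.394) z^2 = 0, i.e. a z^2 + b z + c = 0 with a = 0.394, b = 0.863, c = 1.
Discriminant D = b^2 - 4ac = (0.863)^2 - 4*(0.394)*1 = 0.744769 - (1.576) = -0.831231.
D < 0, so the roots are the complex-conjugate pair z = (-b +/- i sqrt(-D)) / (2a) = -1.0952 +/- 1.157i.
For a conjugate pair |z|^2 = z * conj(z) = (product of roots) = c/a = 1/(0.394) = 2.538071, so |z| = sqrt(2.538071) = 1.5931 for both roots.
Moduli of all roots: 1.5931, 1.5931.
All moduli strictly greater than 1? Yes.
Verdict: Stationary.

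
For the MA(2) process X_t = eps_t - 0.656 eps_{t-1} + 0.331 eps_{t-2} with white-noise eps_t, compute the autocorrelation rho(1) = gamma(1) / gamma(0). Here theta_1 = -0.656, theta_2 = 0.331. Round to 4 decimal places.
\rho(1) = -0.5670

For an MA(q) process with theta_0 = 1, the autocovariance is
  gamma(k) = sigma^2 * sum_{i=0..q-k} theta_i * theta_{i+k},
and rho(k) = gamma(k) / gamma(0). Sigma^2 cancels.
  numerator   = (1)*(-0.656) + (-0.656)*(0.331) = -0.873136.
  denominator = (1)^2 + (-0.656)^2 + (0.331)^2 = 1.539897.
  rho(1) = -0.873136 / 1.539897 = -0.5670.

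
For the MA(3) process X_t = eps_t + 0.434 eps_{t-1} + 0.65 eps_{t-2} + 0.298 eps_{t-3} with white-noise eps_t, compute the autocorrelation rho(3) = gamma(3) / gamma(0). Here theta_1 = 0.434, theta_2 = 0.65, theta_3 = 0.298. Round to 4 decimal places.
\rho(3) = 0.1753

For an MA(q) process with theta_0 = 1, the autocovariance is
  gamma(k) = sigma^2 * sum_{i=0..q-k} theta_i * theta_{i+k},
and rho(k) = gamma(k) / gamma(0). Sigma^2 cancels.
  numerator   = (1)*(0.298) = 0.298.
  denominator = (1)^2 + (0.434)^2 + (0.65)^2 + (0.298)^2 = 1.69966.
  rho(3) = 0.298 / 1.69966 = 0.1753.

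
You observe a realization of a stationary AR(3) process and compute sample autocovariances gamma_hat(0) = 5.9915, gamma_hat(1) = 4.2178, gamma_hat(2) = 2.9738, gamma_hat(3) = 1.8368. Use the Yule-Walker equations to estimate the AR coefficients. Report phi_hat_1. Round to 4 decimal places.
\hat\phi_{1} = 0.7030

The Yule-Walker equations for an AR(p) process read, in matrix form,
  Gamma_p phi = r_p,   with   (Gamma_p)_{ij} = gamma(|i - j|),
                       (r_p)_i = gamma(i),   i,j = 1..p.
Substitute the sample gammas (Toeplitz matrix and right-hand side of size 3):
  Gamma_p = [[5.9915, 4.2178, 2.9738], [4.2178, 5.9915, 4.2178], [2.9738, 4.2178, 5.9915]]
  r_p     = [4.2178, 2.9738, 1.8368]
Written out (R1..R3):
  (R1) 5.9915 phi_1 + 4.2178 phi_2 + 2.9738 phi_3 = 4.2178
  (R2) 4.2178 phi_1 + 5.9915 phi_2 + 4.2178 phi_3 = 2.9738
  (R3) 2.9738 phi_1 + 4.2178 phi_2 + 5.9915 phi_3 = 1.8368
Gaussian elimination:
  R2 <- R2 - (4.2178/5.9915) R1 = R2 - (0.703964) R1:  3.022321 phi_2 + 2.124352 phi_3 = 0.004621
  R3 <- R3 - (2.9738/5.9915) R1 = R3 - (0.496336) R1:  2.124352 phi_2 + 4.515495 phi_3 = -0.256648
  R3 <- R3 - (2.124352/3.022321) R2 = R3 - (0.702888) R2:  3.022314 phi_3 = -0.259896
Back-substitution:
  phi_hat_3 = -0.259896 / 3.022314 = -0.085992
  phi_hat_2 = (0.004621 - (2.124352)(-0.085992)) / 3.022321 = 0.061972
  phi_hat_1 = (4.2178 - (4.2178)(0.061972) - (2.9738)(-0.085992)) / 5.9915 = 0.703019
So phi_hat = [0.7030, 0.0620, -0.0860].
Therefore phi_hat_1 = 0.7030.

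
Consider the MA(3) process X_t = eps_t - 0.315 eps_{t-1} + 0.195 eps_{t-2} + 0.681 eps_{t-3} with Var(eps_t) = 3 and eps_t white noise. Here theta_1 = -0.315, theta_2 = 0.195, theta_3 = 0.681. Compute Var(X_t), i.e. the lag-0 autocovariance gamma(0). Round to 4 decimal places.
\gamma(0) = 4.8030

For an MA(q) process X_t = eps_t + sum_i theta_i eps_{t-i} with
Var(eps_t) = sigma^2, the variance is
  gamma(0) = sigma^2 * (1 + sum_i theta_i^2).
  sum_i theta_i^2 = (-0.315)^2 + (0.195)^2 + (0.681)^2 = 0.099225 + 0.038025 + 0.463761 = 0.601011.
  gamma(0) = 3 * (1 + 0.601011) = 3 * 1.601011 = 4.803033, which rounds to 4.8030.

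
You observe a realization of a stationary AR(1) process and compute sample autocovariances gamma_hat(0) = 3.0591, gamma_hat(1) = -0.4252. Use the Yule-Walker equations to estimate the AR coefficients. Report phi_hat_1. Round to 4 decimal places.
\hat\phi_{1} = -0.1390

The Yule-Walker equations for an AR(p) process read, in matrix form,
  Gamma_p phi = r_p,   with   (Gamma_p)_{ij} = gamma(|i - j|),
                       (r_p)_i = gamma(i),   i,j = 1..p.
Substitute the sample gammas (Toeplitz matrix and right-hand side of size 1):
  Gamma_p = [[3.0591]]
  r_p     = [-0.4252]
With p = 1 this is the single equation gamma(0) phi_1 = gamma(1):
  phi_hat_1 = gamma(1) / gamma(0) = -0.4252 / 3.0591 = -0.1390.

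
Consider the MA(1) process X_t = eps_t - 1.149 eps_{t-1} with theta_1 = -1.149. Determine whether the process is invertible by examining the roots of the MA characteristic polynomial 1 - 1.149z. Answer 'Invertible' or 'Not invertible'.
\text{Not invertible}

The MA(q) characteristic polynomial is P(z) = 1 - 1.149z.
Invertibility requires all roots to lie outside the unit circle, i.e. |z| > 1 for every root.
This is linear in z: 1 + (-1.149) z = 0  =>  z = -1/(-1.149) = 0.870322,  |z| = 0.870322.
Moduli of all roots: 0.8703.
All moduli strictly greater than 1? No.
Verdict: Not invertible.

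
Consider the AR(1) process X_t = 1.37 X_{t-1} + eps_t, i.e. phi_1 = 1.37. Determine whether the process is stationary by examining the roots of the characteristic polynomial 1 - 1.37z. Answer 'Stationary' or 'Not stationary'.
\text{Not stationary}

The AR(p) characteristic polynomial is P(z) = 1 - 1.37z.
Stationarity requires all roots to lie outside the unit circle, i.e. |z| > 1 for every root.
This is linear in z: 1 + (-1.37) z = 0  =>  z = -1/(-1.37) = 0.729927,  |z| = 0.729927.
Moduli of all roots: 0.7299.
All moduli strictly greater than 1? No.
Verdict: Not stationary.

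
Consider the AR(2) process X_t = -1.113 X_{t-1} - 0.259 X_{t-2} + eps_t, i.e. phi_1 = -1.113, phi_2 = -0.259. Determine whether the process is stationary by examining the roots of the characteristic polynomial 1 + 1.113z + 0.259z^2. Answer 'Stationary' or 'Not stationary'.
\text{Stationary}

The AR(p) characteristic polynomial is P(z) = 1 + 1.113z + 0.259z^2.
Stationarity requires all roots to lie outside the unit circle, i.e. |z| > 1 for every root.
Set 1 + (1.113) z + (0.259) z^2 = 0, i.e. a z^2 + b z + c = 0 with a = 0.259, b = 1.113, c = 1.
Discriminant D = b^2 - 4ac = (1.113)^2 - 4*(0.259)*1 = 1.238769 - (1.036) = 0.202769.
D >= 0, so the roots are real: z = (-b +/- sqrt(D)) / (2a) = (-1.113 +/- 0.450299) / (0.518).
  z_1 = (-1.113 + 0.450299) / (0.518) = -1.2793,   |z_1| = 1.2793.
  z_2 = (-1.113 - 0.450299) / (0.518) = -3.018,   |z_2| = 3.018.
Moduli of all roots: 1.2793, 3.0180.
All moduli strictly greater than 1? Yes.
Verdict: Stationary.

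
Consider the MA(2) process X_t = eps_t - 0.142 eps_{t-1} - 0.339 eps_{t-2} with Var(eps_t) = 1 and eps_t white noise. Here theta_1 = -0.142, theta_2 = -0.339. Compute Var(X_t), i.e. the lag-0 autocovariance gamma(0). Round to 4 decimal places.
\gamma(0) = 1.1351

For an MA(q) process X_t = eps_t + sum_i theta_i eps_{t-i} with
Var(eps_t) = sigma^2, the variance is
  gamma(0) = sigma^2 * (1 + sum_i theta_i^2).
  sum_i theta_i^2 = (-0.142)^2 + (-0.339)^2 = 0.020164 + 0.114921 = 0.135085.
  gamma(0) = 1 * (1 + 0.135085) = 1 * 1.135085 = 1.135085, which rounds to 1.1351.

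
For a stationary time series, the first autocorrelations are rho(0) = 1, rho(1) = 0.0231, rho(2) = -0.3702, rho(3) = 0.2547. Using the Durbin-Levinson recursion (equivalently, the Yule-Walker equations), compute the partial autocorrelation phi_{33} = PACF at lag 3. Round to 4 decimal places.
\phi_{33} = 0.3190

The PACF at lag k is phi_{kk}, the last component of the solution
to the Yule-Walker system G_k phi = r_k where
  (G_k)_{ij} = rho(|i - j|), (r_k)_i = rho(i), i,j = 1..k.
Equivalently, Durbin-Levinson gives phi_{kk} iteratively:
  phi_{11} = rho(1)
  phi_{kk} = [rho(k) - sum_{j=1..k-1} phi_{k-1,j} rho(k-j)]
            / [1 - sum_{j=1..k-1} phi_{k-1,j} rho(j)],
  phi_{k,j} = phi_{k-1,j} - phi_{kk} phi_{k-1,k-j},  j = 1..k-1.
Step k = 1:
  phi_11 = rho(1) = 0.0231.
Step k = 2:
  phi_22 = [rho(2) - phi_11 rho(1)] / [1 - phi_11 rho(1)] = [-0.3702 - (0.0231)(0.0231)] / [1 - (0.0231)(0.0231)]
         = -0.37073361 / 0.99946639 = -0.370932.
  Update: phi_21 = phi_11 - phi_22 phi_11 = 0.0231 - (-0.370932)(0.0231) = 0.031669.
Step k = 3:
  phi_33 = [rho(3) - phi_21 rho(2) - phi_22 rho(1)] / [1 - phi_21 rho(1) - phi_22 rho(2)]
    numerator   = 0.2547 - (0.031669)(-0.3702) - (-0.370932)(0.0231) = 0.2749922
    denominator = 1 - (0.031669)(0.0231) - (-0.370932)(-0.3702) = 0.8619496
  phi_33 = 0.2749922 / 0.8619496 = 0.319.
Therefore phi_{33} = 0.3190.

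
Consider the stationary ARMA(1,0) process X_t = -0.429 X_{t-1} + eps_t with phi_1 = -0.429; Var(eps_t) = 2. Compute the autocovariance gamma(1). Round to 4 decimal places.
\gamma(1) = -1.0515

Multiply the model equation by X_{t-k} and take expectations. With theta_0 = psi_0 = 1 and psi_j the MA(infinity) weights, this gives
  gamma(k) - sum_i phi_i gamma(k-i) = c_k,
  c_k = sigma^2 * sum_{j=k..q} theta_j psi_{j-k}   (c_k = 0 for k > q),
using gamma(-m) = gamma(m).
Pure AR (q = 0): c_0 = sigma^2 = 2, c_k = 0 for k >= 1.
Equations for k = 0 and k = 1 (AR order 1):
  gamma(0) = phi_1 gamma(1) + c_0
  gamma(1) = phi_1 gamma(0) + c_1
Substituting the second into the first: gamma(0) (1 - phi_1^2) = c_0 + phi_1 c_1, so
  gamma(0) = c_0 / (1 - phi_1^2) = 2 / (1 - (-0.429)^2) = 2 / 0.815959 = 2.451104.
  gamma(1) = phi_1 gamma(0) = (-0.429)(2.451104) = -1.051523.
Therefore gamma(1) = -1.0515 (to 4 decimal places).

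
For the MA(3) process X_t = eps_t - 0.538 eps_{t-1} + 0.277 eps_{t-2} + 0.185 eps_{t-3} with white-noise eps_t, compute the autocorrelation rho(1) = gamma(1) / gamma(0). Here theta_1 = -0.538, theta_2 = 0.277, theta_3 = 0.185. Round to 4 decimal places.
\rho(1) = -0.4540

For an MA(q) process with theta_0 = 1, the autocovariance is
  gamma(k) = sigma^2 * sum_{i=0..q-k} theta_i * theta_{i+k},
and rho(k) = gamma(k) / gamma(0). Sigma^2 cancels.
  numerator   = (1)*(-0.538) + (-0.538)*(0.277) + (0.277)*(0.185) = -0.635781.
  denominator = (1)^2 + (-0.538)^2 + (0.277)^2 + (0.185)^2 = 1.400398.
  rho(1) = -0.635781 / 1.400398 = -0.4540.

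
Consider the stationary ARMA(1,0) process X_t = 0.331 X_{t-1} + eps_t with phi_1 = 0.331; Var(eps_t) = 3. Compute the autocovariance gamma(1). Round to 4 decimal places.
\gamma(1) = 1.1152

Multiply the model equation by X_{t-k} and take expectations. With theta_0 = psi_0 = 1 and psi_j the MA(infinity) weights, this gives
  gamma(k) - sum_i phi_i gamma(k-i) = c_k,
  c_k = sigma^2 * sum_{j=k..q} theta_j psi_{j-k}   (c_k = 0 for k > q),
using gamma(-m) = gamma(m).
Pure AR (q = 0): c_0 = sigma^2 = 3, c_k = 0 for k >= 1.
Equations for k = 0 and k = 1 (AR order 1):
  gamma(0) = phi_1 gamma(1) + c_0
  gamma(1) = phi_1 gamma(0) + c_1
Substituting the second into the first: gamma(0) (1 - phi_1^2) = c_0 + phi_1 c_1, so
  gamma(0) = c_0 / (1 - phi_1^2) = 3 / (1 - (0.331)^2) = 3 / 0.890439 = 3.369125.
  gamma(1) = phi_1 gamma(0) = (0.331)(3.369125) = 1.11518.
Therefore gamma(1) = 1.1152 (to 4 decimal places).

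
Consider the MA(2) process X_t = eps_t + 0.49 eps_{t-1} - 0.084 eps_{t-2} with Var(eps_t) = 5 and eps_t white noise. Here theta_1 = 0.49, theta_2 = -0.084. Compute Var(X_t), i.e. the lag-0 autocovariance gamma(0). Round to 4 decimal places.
\gamma(0) = 6.2358

For an MA(q) process X_t = eps_t + sum_i theta_i eps_{t-i} with
Var(eps_t) = sigma^2, the variance is
  gamma(0) = sigma^2 * (1 + sum_i theta_i^2).
  sum_i theta_i^2 = (0.49)^2 + (-0.084)^2 = 0.2401 + 0.007056 = 0.247156.
  gamma(0) = 5 * (1 + 0.247156) = 5 * 1.247156 = 6.23578, which rounds to 6.2358.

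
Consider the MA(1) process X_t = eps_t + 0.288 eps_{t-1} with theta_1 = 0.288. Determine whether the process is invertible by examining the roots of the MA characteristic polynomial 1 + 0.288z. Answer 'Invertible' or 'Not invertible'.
\text{Invertible}

The MA(q) characteristic polynomial is P(z) = 1 + 0.288z.
Invertibility requires all roots to lie outside the unit circle, i.e. |z| > 1 for every root.
This is linear in z: 1 + (0.288) z = 0  =>  z = -1/(0.288) = -3.472222,  |z| = 3.472222.
Moduli of all roots: 3.4722.
All moduli strictly greater than 1? Yes.
Verdict: Invertible.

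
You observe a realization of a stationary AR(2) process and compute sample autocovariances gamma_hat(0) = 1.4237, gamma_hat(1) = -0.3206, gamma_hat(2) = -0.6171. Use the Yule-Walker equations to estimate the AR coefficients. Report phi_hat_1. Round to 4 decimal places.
\hat\phi_{1} = -0.3400

The Yule-Walker equations for an AR(p) process read, in matrix form,
  Gamma_p phi = r_p,   with   (Gamma_p)_{ij} = gamma(|i - j|),
                       (r_p)_i = gamma(i),   i,j = 1..p.
Substitute the sample gammas (Toeplitz matrix and right-hand side of size 2):
  Gamma_p = [[1.4237, -0.3206], [-0.3206, 1.4237]]
  r_p     = [-0.3206, -0.6171]
Written out:
  1.4237 phi_1 - 0.3206 phi_2 = -0.3206
  -0.3206 phi_1 + 1.4237 phi_2 = -0.6171
Solve by Cramer's rule:
  det = gamma(0)^2 - gamma(1)^2 = (1.4237)^2 - (-0.3206)^2 = 2.02692169 - 0.10278436 = 1.92413733
  phi_hat_1 = [gamma(1) gamma(0) - gamma(1) gamma(2)] / det = [(-0.3206)(1.4237) - (-0.3206)(-0.6171)] / 1.92413733 = -0.65428048 / 1.92413733 = -0.34
  phi_hat_2 = [gamma(0) gamma(2) - gamma(1)^2] / det = [(1.4237)(-0.6171) - (-0.3206)^2] / 1.92413733 = -0.98134963 / 1.92413733 = -0.51
So phi_hat = [-0.3400, -0.5100].
Therefore phi_hat_1 = -0.3400.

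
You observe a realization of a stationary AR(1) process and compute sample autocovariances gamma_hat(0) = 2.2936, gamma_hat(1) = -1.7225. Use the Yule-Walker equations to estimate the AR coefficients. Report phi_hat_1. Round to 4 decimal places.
\hat\phi_{1} = -0.7510

The Yule-Walker equations for an AR(p) process read, in matrix form,
  Gamma_p phi = r_p,   with   (Gamma_p)_{ij} = gamma(|i - j|),
                       (r_p)_i = gamma(i),   i,j = 1..p.
Substitute the sample gammas (Toeplitz matrix and right-hand side of size 1):
  Gamma_p = [[2.2936]]
  r_p     = [-1.7225]
With p = 1 this is the single equation gamma(0) phi_1 = gamma(1):
  phi_hat_1 = gamma(1) / gamma(0) = -1.7225 / 2.2936 = -0.7510.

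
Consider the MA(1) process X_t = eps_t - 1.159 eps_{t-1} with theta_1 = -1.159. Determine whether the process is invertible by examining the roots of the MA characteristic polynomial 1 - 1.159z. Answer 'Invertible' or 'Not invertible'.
\text{Not invertible}

The MA(q) characteristic polynomial is P(z) = 1 - 1.159z.
Invertibility requires all roots to lie outside the unit circle, i.e. |z| > 1 for every root.
This is linear in z: 1 + (-1.159) z = 0  =>  z = -1/(-1.159) = 0.862813,  |z| = 0.862813.
Moduli of all roots: 0.8628.
All moduli strictly greater than 1? No.
Verdict: Not invertible.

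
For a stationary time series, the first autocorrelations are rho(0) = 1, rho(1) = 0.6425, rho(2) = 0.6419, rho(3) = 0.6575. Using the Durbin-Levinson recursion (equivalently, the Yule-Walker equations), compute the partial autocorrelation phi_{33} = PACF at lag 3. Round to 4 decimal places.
\phi_{33} = 0.3120

The PACF at lag k is phi_{kk}, the last component of the solution
to the Yule-Walker system G_k phi = r_k where
  (G_k)_{ij} = rho(|i - j|), (r_k)_i = rho(i), i,j = 1..k.
Equivalently, Durbin-Levinson gives phi_{kk} iteratively:
  phi_{11} = rho(1)
  phi_{kk} = [rho(k) - sum_{j=1..k-1} phi_{k-1,j} rho(k-j)]
            / [1 - sum_{j=1..k-1} phi_{k-1,j} rho(j)],
  phi_{k,j} = phi_{k-1,j} - phi_{kk} phi_{k-1,k-j},  j = 1..k-1.
Step k = 1:
  phi_11 = rho(1) = 0.6425.
Step k = 2:
  phi_22 = [rho(2) - phi_11 rho(1)] / [1 - phi_11 rho(1)] = [0.6419 - (0.6425)(0.6425)] / [1 - (0.6425)(0.6425)]
         = 0.22909375 / 0.58719375 = 0.39015.
  Update: phi_21 = phi_11 - phi_22 phi_11 = 0.6425 - (0.39015)(0.6425) = 0.391829.
Step k = 3:
  phi_33 = [rho(3) - phi_21 rho(2) - phi_22 rho(1)] / [1 - phi_21 rho(1) - phi_22 rho(2)]
    numerator   = 0.6575 - (0.391829)(0.6419) - (0.39015)(0.6425) = 0.15531379
    denominator = 1 - (0.391829)(0.6425) - (0.39015)(0.6419) = 0.49781278
  phi_33 = 0.15531379 / 0.49781278 = 0.312.
Therefore phi_{33} = 0.3120.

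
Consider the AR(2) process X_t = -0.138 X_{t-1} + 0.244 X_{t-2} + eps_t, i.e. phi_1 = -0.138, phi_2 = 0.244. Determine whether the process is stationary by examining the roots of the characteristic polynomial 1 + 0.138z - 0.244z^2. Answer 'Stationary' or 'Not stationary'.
\text{Stationary}

The AR(p) characteristic polynomial is P(z) = 1 + 0.138z - 0.244z^2.
Stationarity requires all roots to lie outside the unit circle, i.e. |z| > 1 for every root.
Set 1 + (0.138) z + (-0.244) z^2 = 0, i.e. a z^2 + b z + c = 0 with a = -0.244, b = 0.138, c = 1.
Discriminant D = b^2 - 4ac = (0.138)^2 - 4*(-0.244)*1 = 0.019044 - (-0.976) = 0.995044.
D >= 0, so the roots are real: z = (-b +/- sqrt(D)) / (2a) = (-0.138 +/- 0.997519) / (-0.488).
  z_1 = (-0.138 + 0.997519) / (-0.488) = -1.7613,   |z_1| = 1.7613.
  z_2 = (-0.138 - 0.997519) / (-0.488) = 2.3269,   |z_2| = 2.3269.
Moduli of all roots: 1.7613, 2.3269.
All moduli strictly greater than 1? Yes.
Verdict: Stationary.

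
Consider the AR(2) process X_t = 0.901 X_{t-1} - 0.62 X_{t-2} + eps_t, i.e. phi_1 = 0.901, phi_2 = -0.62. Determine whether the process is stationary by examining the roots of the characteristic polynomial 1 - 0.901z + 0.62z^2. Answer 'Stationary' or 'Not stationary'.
\text{Stationary}

The AR(p) characteristic polynomial is P(z) = 1 - 0.901z + 0.62z^2.
Stationarity requires all roots to lie outside the unit circle, i.e. |z| > 1 for every root.
Set 1 + (-0.901) z + (0.62) z^2 = 0, i.e. a z^2 + b z + c = 0 with a = 0.62, b = -0.901, c = 1.
Discriminant D = b^2 - 4ac = (-0.901)^2 - 4*(0.62)*1 = 0.811801 - (2.48) = -1.668199.
D < 0, so the roots are the complex-conjugate pair z = (-b +/- i sqrt(-D)) / (2a) = 0.7266 +/- 1.0416i.
For a conjugate pair |z|^2 = z * conj(z) = (product of roots) = c/a = 1/(0.62) = 1.612903, so |z| = sqrt(1.612903) = 1.27 for both roots.
Moduli of all roots: 1.2700, 1.2700.
All moduli strictly greater than 1? Yes.
Verdict: Stationary.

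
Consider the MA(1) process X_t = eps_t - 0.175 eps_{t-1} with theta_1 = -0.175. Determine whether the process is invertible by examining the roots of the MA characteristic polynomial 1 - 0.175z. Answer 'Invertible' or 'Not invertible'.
\text{Invertible}

The MA(q) characteristic polynomial is P(z) = 1 - 0.175z.
Invertibility requires all roots to lie outside the unit circle, i.e. |z| > 1 for every root.
This is linear in z: 1 + (-0.175) z = 0  =>  z = -1/(-0.175) = 5.714286,  |z| = 5.714286.
Moduli of all roots: 5.7143.
All moduli strictly greater than 1? Yes.
Verdict: Invertible.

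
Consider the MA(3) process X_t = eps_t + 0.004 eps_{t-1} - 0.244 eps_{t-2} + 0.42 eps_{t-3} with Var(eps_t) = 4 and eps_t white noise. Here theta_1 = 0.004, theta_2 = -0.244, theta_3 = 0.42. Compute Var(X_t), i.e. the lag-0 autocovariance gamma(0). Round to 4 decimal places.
\gamma(0) = 4.9438

For an MA(q) process X_t = eps_t + sum_i theta_i eps_{t-i} with
Var(eps_t) = sigma^2, the variance is
  gamma(0) = sigma^2 * (1 + sum_i theta_i^2).
  sum_i theta_i^2 = (0.004)^2 + (-0.244)^2 + (0.42)^2 = 0.000016 + 0.059536 + 0.1764 = 0.235952.
  gamma(0) = 4 * (1 + 0.235952) = 4 * 1.235952 = 4.943808, which rounds to 4.9438.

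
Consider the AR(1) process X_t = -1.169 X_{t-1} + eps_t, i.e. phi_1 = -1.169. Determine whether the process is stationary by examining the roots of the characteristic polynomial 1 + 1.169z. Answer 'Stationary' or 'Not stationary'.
\text{Not stationary}

The AR(p) characteristic polynomial is P(z) = 1 + 1.169z.
Stationarity requires all roots to lie outside the unit circle, i.e. |z| > 1 for every root.
This is linear in z: 1 + (1.169) z = 0  =>  z = -1/(1.169) = -0.855432,  |z| = 0.855432.
Moduli of all roots: 0.8554.
All moduli strictly greater than 1? No.
Verdict: Not stationary.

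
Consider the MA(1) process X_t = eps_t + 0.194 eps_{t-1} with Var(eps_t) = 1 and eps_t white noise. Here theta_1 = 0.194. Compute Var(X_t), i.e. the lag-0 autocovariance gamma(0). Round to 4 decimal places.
\gamma(0) = 1.0376

For an MA(q) process X_t = eps_t + sum_i theta_i eps_{t-i} with
Var(eps_t) = sigma^2, the variance is
  gamma(0) = sigma^2 * (1 + sum_i theta_i^2).
  sum_i theta_i^2 = (0.194)^2 = 0.037636.
  gamma(0) = 1 * (1 + 0.037636) = 1 * 1.037636 = 1.037636, which rounds to 1.0376.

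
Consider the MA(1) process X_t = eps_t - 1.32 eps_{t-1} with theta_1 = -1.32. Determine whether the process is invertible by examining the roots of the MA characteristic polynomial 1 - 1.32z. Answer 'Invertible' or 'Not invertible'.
\text{Not invertible}

The MA(q) characteristic polynomial is P(z) = 1 - 1.32z.
Invertibility requires all roots to lie outside the unit circle, i.e. |z| > 1 for every root.
This is linear in z: 1 + (-1.32) z = 0  =>  z = -1/(-1.32) = 0.757576,  |z| = 0.757576.
Moduli of all roots: 0.7576.
All moduli strictly greater than 1? No.
Verdict: Not invertible.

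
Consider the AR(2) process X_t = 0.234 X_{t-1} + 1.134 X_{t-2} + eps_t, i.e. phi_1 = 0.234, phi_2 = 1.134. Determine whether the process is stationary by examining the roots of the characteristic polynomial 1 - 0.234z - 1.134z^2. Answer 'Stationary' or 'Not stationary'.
\text{Not stationary}

The AR(p) characteristic polynomial is P(z) = 1 - 0.234z - 1.134z^2.
Stationarity requires all roots to lie outside the unit circle, i.e. |z| > 1 for every root.
Set 1 + (-0.234) z + (-1.134) z^2 = 0, i.e. a z^2 + b z + c = 0 with a = -1.134, b = -0.234, c = 1.
Discriminant D = b^2 - 4ac = (-0.234)^2 - 4*(-1.134)*1 = 0.054756 - (-4.536) = 4.590756.
D >= 0, so the roots are real: z = (-b +/- sqrt(D)) / (2a) = (0.234 +/- 2.142605) / (-2.268).
  z_1 = (0.234 + 2.142605) / (-2.268) = -1.0479,   |z_1| = 1.0479.
  z_2 = (0.234 - 2.142605) / (-2.268) = 0.8415,   |z_2| = 0.8415.
Moduli of all roots: 1.0479, 0.8415.
All moduli strictly greater than 1? No.
Verdict: Not stationary.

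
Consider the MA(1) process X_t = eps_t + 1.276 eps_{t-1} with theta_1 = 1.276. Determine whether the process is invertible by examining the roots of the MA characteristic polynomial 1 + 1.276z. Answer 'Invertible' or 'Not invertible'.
\text{Not invertible}

The MA(q) characteristic polynomial is P(z) = 1 + 1.276z.
Invertibility requires all roots to lie outside the unit circle, i.e. |z| > 1 for every root.
This is linear in z: 1 + (1.276) z = 0  =>  z = -1/(1.276) = -0.783699,  |z| = 0.783699.
Moduli of all roots: 0.7837.
All moduli strictly greater than 1? No.
Verdict: Not invertible.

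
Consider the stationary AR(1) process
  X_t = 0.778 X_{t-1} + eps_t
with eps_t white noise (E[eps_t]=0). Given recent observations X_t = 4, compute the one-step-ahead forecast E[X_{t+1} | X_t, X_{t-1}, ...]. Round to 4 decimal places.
E[X_{t+1} \mid \mathcal F_t] = 3.1120

For an AR(p) model X_t = c + sum_i phi_i X_{t-i} + eps_t, the
one-step-ahead conditional mean is
  E[X_{t+1} | X_t, ...] = c + sum_i phi_i X_{t+1-i}.
Substitute known values:
  E[X_{t+1} | ...] = (0.778) * (4)
                   = 3.1120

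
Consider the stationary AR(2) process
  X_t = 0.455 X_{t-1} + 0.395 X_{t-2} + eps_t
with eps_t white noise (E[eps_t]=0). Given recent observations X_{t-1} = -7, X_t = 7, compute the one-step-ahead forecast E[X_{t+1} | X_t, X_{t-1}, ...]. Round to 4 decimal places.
E[X_{t+1} \mid \mathcal F_t] = 0.4200

For an AR(p) model X_t = c + sum_i phi_i X_{t-i} + eps_t, the
one-step-ahead conditional mean is
  E[X_{t+1} | X_t, ...] = c + sum_i phi_i X_{t+1-i}.
Substitute known values:
  E[X_{t+1} | ...] = (0.455) * (7) + (0.395) * (-7)
                   = 0.4200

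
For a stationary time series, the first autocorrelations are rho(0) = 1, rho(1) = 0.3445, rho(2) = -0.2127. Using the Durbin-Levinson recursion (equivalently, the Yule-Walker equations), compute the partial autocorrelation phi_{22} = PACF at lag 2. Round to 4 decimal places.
\phi_{22} = -0.3760

The PACF at lag k is phi_{kk}, the last component of the solution
to the Yule-Walker system G_k phi = r_k where
  (G_k)_{ij} = rho(|i - j|), (r_k)_i = rho(i), i,j = 1..k.
Equivalently, Durbin-Levinson gives phi_{kk} iteratively:
  phi_{11} = rho(1)
  phi_{kk} = [rho(k) - sum_{j=1..k-1} phi_{k-1,j} rho(k-j)]
            / [1 - sum_{j=1..k-1} phi_{k-1,j} rho(j)],
  phi_{k,j} = phi_{k-1,j} - phi_{kk} phi_{k-1,k-j},  j = 1..k-1.
Step k = 1:
  phi_11 = rho(1) = 0.3445.
Step k = 2:
  phi_22 = [rho(2) - phi_11 rho(1)] / [1 - phi_11 rho(1)] = [-0.2127 - (0.3445)(0.3445)] / [1 - (0.3445)(0.3445)]
         = -0.33138025 / 0.88131975 = -0.376.
Therefore phi_{22} = -0.3760.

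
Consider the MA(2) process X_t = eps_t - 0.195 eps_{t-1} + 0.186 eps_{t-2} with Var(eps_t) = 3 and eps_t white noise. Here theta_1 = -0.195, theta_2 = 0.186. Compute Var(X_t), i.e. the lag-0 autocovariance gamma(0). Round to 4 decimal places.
\gamma(0) = 3.2179

For an MA(q) process X_t = eps_t + sum_i theta_i eps_{t-i} with
Var(eps_t) = sigma^2, the variance is
  gamma(0) = sigma^2 * (1 + sum_i theta_i^2).
  sum_i theta_i^2 = (-0.195)^2 + (0.186)^2 = 0.038025 + 0.034596 = 0.072621.
  gamma(0) = 3 * (1 + 0.072621) = 3 * 1.072621 = 3.217863, which rounds to 3.2179.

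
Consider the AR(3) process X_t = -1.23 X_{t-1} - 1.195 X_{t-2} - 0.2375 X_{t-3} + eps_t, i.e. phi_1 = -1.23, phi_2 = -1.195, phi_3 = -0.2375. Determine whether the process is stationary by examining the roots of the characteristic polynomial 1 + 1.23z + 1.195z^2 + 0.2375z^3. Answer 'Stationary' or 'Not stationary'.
\text{Stationary}

The AR(p) characteristic polynomial is P(z) = 1 + 1.23z + 1.195z^2 + 0.2375z^3.
Stationarity requires all roots to lie outside the unit circle, i.e. |z| > 1 for every root.
Degree 3: look for a simple real root z0 first, then factor out (1 - z/z0) and solve the remaining quadratic.
Testing z0 = -4: P(-4) = 1 + (1.23)(-4) + (1.195)(-4)^2 + (0.2375)(-4)^3
  = 1 + (-4.92) + (19.12) + (-15.2) = 0.  So z_0 = -4 is a root, |z_0| = 4.
Divide out the factor (1 + 0.25 z) = (1 - z/z0) (since 1/z0 = -0.25):
  P(z) = (1 + 0.25 z)(1 + (0.98) z + (0.95) z^2)
  [check: z-coef 0.98 - (-0.25) = 1.23; z^2-coef 0.95 - (-0.25)(0.98) = 1.195; z^3-coef -(-0.25)(0.95) = 0.2375.]
Remaining roots from the quadratic factor 1 + (0.98) z + (0.95) z^2:
  Set 1 + (0.98) z + (0.95) z^2 = 0, i.e. a z^2 + b z + c = 0 with a = 0.95, b = 0.98, c = 1.
  Discriminant D = b^2 - 4ac = (0.98)^2 - 4*(0.95)*1 = 0.9604 - (3.8) = -2.8396.
  D < 0, so the roots are the complex-conjugate pair z = (-b +/- i sqrt(-D)) / (2a) = -0.5158 +/- 0.8869i.
  For a conjugate pair |z|^2 = z * conj(z) = (product of roots) = c/a = 1/(0.95) = 1.052632, so |z| = sqrt(1.052632) = 1.026 for both roots.
Moduli of all roots: 4.0000, 1.0260, 1.0260.
All moduli strictly greater than 1? Yes.
Verdict: Stationary.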